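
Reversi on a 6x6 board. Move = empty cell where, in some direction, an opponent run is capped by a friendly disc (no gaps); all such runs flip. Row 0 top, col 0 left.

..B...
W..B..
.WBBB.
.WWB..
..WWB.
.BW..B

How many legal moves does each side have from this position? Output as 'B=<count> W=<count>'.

-- B to move --
(0,0): no bracket -> illegal
(0,1): no bracket -> illegal
(1,1): no bracket -> illegal
(1,2): no bracket -> illegal
(2,0): flips 1 -> legal
(3,0): flips 2 -> legal
(3,4): no bracket -> illegal
(4,0): flips 1 -> legal
(4,1): flips 3 -> legal
(5,3): flips 2 -> legal
(5,4): no bracket -> illegal
B mobility = 5
-- W to move --
(0,1): no bracket -> illegal
(0,3): flips 3 -> legal
(0,4): flips 2 -> legal
(1,1): no bracket -> illegal
(1,2): flips 1 -> legal
(1,4): flips 1 -> legal
(1,5): flips 2 -> legal
(2,5): flips 3 -> legal
(3,4): flips 1 -> legal
(3,5): no bracket -> illegal
(4,0): no bracket -> illegal
(4,1): no bracket -> illegal
(4,5): flips 1 -> legal
(5,0): flips 1 -> legal
(5,3): no bracket -> illegal
(5,4): no bracket -> illegal
W mobility = 9

Answer: B=5 W=9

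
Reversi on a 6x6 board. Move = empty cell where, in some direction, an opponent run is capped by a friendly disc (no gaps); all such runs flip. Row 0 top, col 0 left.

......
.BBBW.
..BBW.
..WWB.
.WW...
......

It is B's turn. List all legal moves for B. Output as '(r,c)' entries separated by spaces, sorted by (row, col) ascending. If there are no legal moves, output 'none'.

(0,3): no bracket -> illegal
(0,4): flips 2 -> legal
(0,5): flips 1 -> legal
(1,5): flips 1 -> legal
(2,1): no bracket -> illegal
(2,5): flips 1 -> legal
(3,0): no bracket -> illegal
(3,1): flips 2 -> legal
(3,5): flips 1 -> legal
(4,0): no bracket -> illegal
(4,3): flips 1 -> legal
(4,4): flips 1 -> legal
(5,0): flips 2 -> legal
(5,1): no bracket -> illegal
(5,2): flips 2 -> legal
(5,3): no bracket -> illegal

Answer: (0,4) (0,5) (1,5) (2,5) (3,1) (3,5) (4,3) (4,4) (5,0) (5,2)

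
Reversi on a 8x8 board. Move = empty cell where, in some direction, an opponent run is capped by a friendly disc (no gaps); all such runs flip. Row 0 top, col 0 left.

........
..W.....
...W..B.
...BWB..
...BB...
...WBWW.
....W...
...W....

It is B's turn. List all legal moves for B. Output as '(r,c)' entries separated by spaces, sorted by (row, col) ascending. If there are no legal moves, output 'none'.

(0,1): no bracket -> illegal
(0,2): no bracket -> illegal
(0,3): no bracket -> illegal
(1,1): no bracket -> illegal
(1,3): flips 1 -> legal
(1,4): no bracket -> illegal
(2,1): no bracket -> illegal
(2,2): no bracket -> illegal
(2,4): flips 1 -> legal
(2,5): flips 1 -> legal
(3,2): no bracket -> illegal
(4,2): no bracket -> illegal
(4,5): no bracket -> illegal
(4,6): no bracket -> illegal
(4,7): no bracket -> illegal
(5,2): flips 1 -> legal
(5,7): flips 2 -> legal
(6,2): flips 1 -> legal
(6,3): flips 1 -> legal
(6,5): no bracket -> illegal
(6,6): flips 1 -> legal
(6,7): no bracket -> illegal
(7,2): no bracket -> illegal
(7,4): flips 1 -> legal
(7,5): no bracket -> illegal

Answer: (1,3) (2,4) (2,5) (5,2) (5,7) (6,2) (6,3) (6,6) (7,4)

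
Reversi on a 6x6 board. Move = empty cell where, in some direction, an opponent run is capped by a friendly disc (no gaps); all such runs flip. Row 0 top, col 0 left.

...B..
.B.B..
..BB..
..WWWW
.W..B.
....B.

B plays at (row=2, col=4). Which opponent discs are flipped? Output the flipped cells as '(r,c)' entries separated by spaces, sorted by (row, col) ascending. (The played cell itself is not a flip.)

Dir NW: first cell 'B' (not opp) -> no flip
Dir N: first cell '.' (not opp) -> no flip
Dir NE: first cell '.' (not opp) -> no flip
Dir W: first cell 'B' (not opp) -> no flip
Dir E: first cell '.' (not opp) -> no flip
Dir SW: opp run (3,3), next='.' -> no flip
Dir S: opp run (3,4) capped by B -> flip
Dir SE: opp run (3,5), next=edge -> no flip

Answer: (3,4)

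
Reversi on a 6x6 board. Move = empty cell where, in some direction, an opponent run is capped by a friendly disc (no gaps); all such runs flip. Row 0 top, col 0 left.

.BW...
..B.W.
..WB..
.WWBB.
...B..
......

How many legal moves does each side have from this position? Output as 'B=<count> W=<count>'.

Answer: B=7 W=5

Derivation:
-- B to move --
(0,3): flips 1 -> legal
(0,4): no bracket -> illegal
(0,5): flips 1 -> legal
(1,1): flips 1 -> legal
(1,3): no bracket -> illegal
(1,5): no bracket -> illegal
(2,0): no bracket -> illegal
(2,1): flips 2 -> legal
(2,4): no bracket -> illegal
(2,5): no bracket -> illegal
(3,0): flips 2 -> legal
(4,0): no bracket -> illegal
(4,1): flips 1 -> legal
(4,2): flips 2 -> legal
B mobility = 7
-- W to move --
(0,0): flips 1 -> legal
(0,3): no bracket -> illegal
(1,0): no bracket -> illegal
(1,1): no bracket -> illegal
(1,3): no bracket -> illegal
(2,1): no bracket -> illegal
(2,4): flips 1 -> legal
(2,5): no bracket -> illegal
(3,5): flips 2 -> legal
(4,2): no bracket -> illegal
(4,4): flips 1 -> legal
(4,5): no bracket -> illegal
(5,2): no bracket -> illegal
(5,3): no bracket -> illegal
(5,4): flips 1 -> legal
W mobility = 5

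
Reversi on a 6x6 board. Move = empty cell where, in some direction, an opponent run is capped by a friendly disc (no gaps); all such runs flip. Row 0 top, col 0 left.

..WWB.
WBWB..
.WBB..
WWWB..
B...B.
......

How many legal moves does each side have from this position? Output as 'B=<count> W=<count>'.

-- B to move --
(0,0): no bracket -> illegal
(0,1): flips 3 -> legal
(1,4): no bracket -> illegal
(2,0): flips 2 -> legal
(4,1): flips 3 -> legal
(4,2): flips 1 -> legal
(4,3): no bracket -> illegal
B mobility = 4
-- W to move --
(0,0): no bracket -> illegal
(0,1): flips 1 -> legal
(0,5): flips 1 -> legal
(1,4): flips 2 -> legal
(1,5): no bracket -> illegal
(2,0): flips 1 -> legal
(2,4): flips 3 -> legal
(3,4): flips 2 -> legal
(3,5): no bracket -> illegal
(4,1): no bracket -> illegal
(4,2): no bracket -> illegal
(4,3): flips 3 -> legal
(4,5): no bracket -> illegal
(5,0): flips 1 -> legal
(5,1): no bracket -> illegal
(5,3): no bracket -> illegal
(5,4): no bracket -> illegal
(5,5): no bracket -> illegal
W mobility = 8

Answer: B=4 W=8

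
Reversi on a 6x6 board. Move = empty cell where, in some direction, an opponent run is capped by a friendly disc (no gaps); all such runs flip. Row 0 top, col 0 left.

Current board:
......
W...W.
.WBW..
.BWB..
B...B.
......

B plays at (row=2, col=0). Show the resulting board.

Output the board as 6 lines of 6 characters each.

Answer: ......
W...W.
BBBW..
.BWB..
B...B.
......

Derivation:
Place B at (2,0); scan 8 dirs for brackets.
Dir NW: edge -> no flip
Dir N: opp run (1,0), next='.' -> no flip
Dir NE: first cell '.' (not opp) -> no flip
Dir W: edge -> no flip
Dir E: opp run (2,1) capped by B -> flip
Dir SW: edge -> no flip
Dir S: first cell '.' (not opp) -> no flip
Dir SE: first cell 'B' (not opp) -> no flip
All flips: (2,1)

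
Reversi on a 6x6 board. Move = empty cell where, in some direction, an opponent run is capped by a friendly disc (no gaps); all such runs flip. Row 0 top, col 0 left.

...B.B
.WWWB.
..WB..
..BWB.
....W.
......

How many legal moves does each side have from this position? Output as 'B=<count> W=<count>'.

Answer: B=6 W=6

Derivation:
-- B to move --
(0,0): no bracket -> illegal
(0,1): flips 1 -> legal
(0,2): flips 2 -> legal
(0,4): no bracket -> illegal
(1,0): flips 3 -> legal
(2,0): no bracket -> illegal
(2,1): flips 2 -> legal
(2,4): no bracket -> illegal
(3,1): no bracket -> illegal
(3,5): no bracket -> illegal
(4,2): no bracket -> illegal
(4,3): flips 1 -> legal
(4,5): no bracket -> illegal
(5,3): no bracket -> illegal
(5,4): flips 1 -> legal
(5,5): no bracket -> illegal
B mobility = 6
-- W to move --
(0,2): no bracket -> illegal
(0,4): no bracket -> illegal
(1,5): flips 1 -> legal
(2,1): no bracket -> illegal
(2,4): flips 2 -> legal
(2,5): no bracket -> illegal
(3,1): flips 1 -> legal
(3,5): flips 1 -> legal
(4,1): no bracket -> illegal
(4,2): flips 1 -> legal
(4,3): no bracket -> illegal
(4,5): flips 2 -> legal
W mobility = 6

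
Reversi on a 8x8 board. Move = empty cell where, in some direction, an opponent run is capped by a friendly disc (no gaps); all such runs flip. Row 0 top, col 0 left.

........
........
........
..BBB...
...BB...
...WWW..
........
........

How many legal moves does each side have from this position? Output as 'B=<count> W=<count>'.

-- B to move --
(4,2): no bracket -> illegal
(4,5): no bracket -> illegal
(4,6): no bracket -> illegal
(5,2): no bracket -> illegal
(5,6): no bracket -> illegal
(6,2): flips 1 -> legal
(6,3): flips 1 -> legal
(6,4): flips 1 -> legal
(6,5): flips 1 -> legal
(6,6): flips 1 -> legal
B mobility = 5
-- W to move --
(2,1): flips 2 -> legal
(2,2): flips 2 -> legal
(2,3): flips 2 -> legal
(2,4): flips 2 -> legal
(2,5): no bracket -> illegal
(3,1): no bracket -> illegal
(3,5): flips 1 -> legal
(4,1): no bracket -> illegal
(4,2): no bracket -> illegal
(4,5): no bracket -> illegal
(5,2): no bracket -> illegal
W mobility = 5

Answer: B=5 W=5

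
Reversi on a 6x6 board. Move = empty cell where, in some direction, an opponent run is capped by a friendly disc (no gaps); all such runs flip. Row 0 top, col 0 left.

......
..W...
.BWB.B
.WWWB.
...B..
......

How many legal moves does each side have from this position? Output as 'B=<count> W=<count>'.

Answer: B=4 W=11

Derivation:
-- B to move --
(0,1): flips 1 -> legal
(0,2): no bracket -> illegal
(0,3): flips 1 -> legal
(1,1): no bracket -> illegal
(1,3): no bracket -> illegal
(2,0): no bracket -> illegal
(2,4): no bracket -> illegal
(3,0): flips 3 -> legal
(4,0): no bracket -> illegal
(4,1): flips 2 -> legal
(4,2): no bracket -> illegal
(4,4): no bracket -> illegal
B mobility = 4
-- W to move --
(1,0): flips 1 -> legal
(1,1): flips 1 -> legal
(1,3): flips 1 -> legal
(1,4): flips 1 -> legal
(1,5): no bracket -> illegal
(2,0): flips 1 -> legal
(2,4): flips 1 -> legal
(3,0): flips 1 -> legal
(3,5): flips 1 -> legal
(4,2): no bracket -> illegal
(4,4): no bracket -> illegal
(4,5): flips 2 -> legal
(5,2): no bracket -> illegal
(5,3): flips 1 -> legal
(5,4): flips 1 -> legal
W mobility = 11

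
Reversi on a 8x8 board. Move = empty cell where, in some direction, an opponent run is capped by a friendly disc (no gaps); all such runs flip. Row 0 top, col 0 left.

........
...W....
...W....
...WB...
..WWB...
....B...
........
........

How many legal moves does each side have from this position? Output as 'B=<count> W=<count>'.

-- B to move --
(0,2): no bracket -> illegal
(0,3): no bracket -> illegal
(0,4): no bracket -> illegal
(1,2): flips 1 -> legal
(1,4): no bracket -> illegal
(2,2): flips 1 -> legal
(2,4): no bracket -> illegal
(3,1): no bracket -> illegal
(3,2): flips 2 -> legal
(4,1): flips 2 -> legal
(5,1): no bracket -> illegal
(5,2): flips 1 -> legal
(5,3): no bracket -> illegal
B mobility = 5
-- W to move --
(2,4): no bracket -> illegal
(2,5): flips 1 -> legal
(3,5): flips 1 -> legal
(4,5): flips 2 -> legal
(5,3): no bracket -> illegal
(5,5): flips 1 -> legal
(6,3): no bracket -> illegal
(6,4): no bracket -> illegal
(6,5): flips 1 -> legal
W mobility = 5

Answer: B=5 W=5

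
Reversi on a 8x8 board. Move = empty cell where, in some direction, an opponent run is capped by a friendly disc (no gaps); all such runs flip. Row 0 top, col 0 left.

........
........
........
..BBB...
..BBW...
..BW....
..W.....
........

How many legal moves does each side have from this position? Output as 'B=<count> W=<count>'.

-- B to move --
(3,5): no bracket -> illegal
(4,5): flips 1 -> legal
(5,1): no bracket -> illegal
(5,4): flips 2 -> legal
(5,5): flips 1 -> legal
(6,1): no bracket -> illegal
(6,3): flips 1 -> legal
(6,4): flips 1 -> legal
(7,1): no bracket -> illegal
(7,2): flips 1 -> legal
(7,3): no bracket -> illegal
B mobility = 6
-- W to move --
(2,1): no bracket -> illegal
(2,2): flips 4 -> legal
(2,3): flips 2 -> legal
(2,4): flips 1 -> legal
(2,5): no bracket -> illegal
(3,1): flips 1 -> legal
(3,5): no bracket -> illegal
(4,1): flips 2 -> legal
(4,5): no bracket -> illegal
(5,1): flips 1 -> legal
(5,4): no bracket -> illegal
(6,1): no bracket -> illegal
(6,3): no bracket -> illegal
W mobility = 6

Answer: B=6 W=6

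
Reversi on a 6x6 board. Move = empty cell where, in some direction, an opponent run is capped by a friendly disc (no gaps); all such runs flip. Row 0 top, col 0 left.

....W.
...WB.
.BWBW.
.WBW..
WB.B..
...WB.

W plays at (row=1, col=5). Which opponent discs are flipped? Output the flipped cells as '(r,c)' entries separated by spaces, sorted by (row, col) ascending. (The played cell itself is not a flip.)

Dir NW: first cell 'W' (not opp) -> no flip
Dir N: first cell '.' (not opp) -> no flip
Dir NE: edge -> no flip
Dir W: opp run (1,4) capped by W -> flip
Dir E: edge -> no flip
Dir SW: first cell 'W' (not opp) -> no flip
Dir S: first cell '.' (not opp) -> no flip
Dir SE: edge -> no flip

Answer: (1,4)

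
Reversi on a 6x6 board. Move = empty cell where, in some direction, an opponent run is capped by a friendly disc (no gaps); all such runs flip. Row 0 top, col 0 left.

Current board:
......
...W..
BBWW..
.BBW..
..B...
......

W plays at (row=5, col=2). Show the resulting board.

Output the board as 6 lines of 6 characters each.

Place W at (5,2); scan 8 dirs for brackets.
Dir NW: first cell '.' (not opp) -> no flip
Dir N: opp run (4,2) (3,2) capped by W -> flip
Dir NE: first cell '.' (not opp) -> no flip
Dir W: first cell '.' (not opp) -> no flip
Dir E: first cell '.' (not opp) -> no flip
Dir SW: edge -> no flip
Dir S: edge -> no flip
Dir SE: edge -> no flip
All flips: (3,2) (4,2)

Answer: ......
...W..
BBWW..
.BWW..
..W...
..W...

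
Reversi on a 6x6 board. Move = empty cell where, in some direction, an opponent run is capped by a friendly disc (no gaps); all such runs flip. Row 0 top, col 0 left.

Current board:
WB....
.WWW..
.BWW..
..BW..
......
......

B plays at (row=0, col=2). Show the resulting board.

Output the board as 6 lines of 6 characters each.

Answer: WBB...
.WBW..
.BBW..
..BW..
......
......

Derivation:
Place B at (0,2); scan 8 dirs for brackets.
Dir NW: edge -> no flip
Dir N: edge -> no flip
Dir NE: edge -> no flip
Dir W: first cell 'B' (not opp) -> no flip
Dir E: first cell '.' (not opp) -> no flip
Dir SW: opp run (1,1), next='.' -> no flip
Dir S: opp run (1,2) (2,2) capped by B -> flip
Dir SE: opp run (1,3), next='.' -> no flip
All flips: (1,2) (2,2)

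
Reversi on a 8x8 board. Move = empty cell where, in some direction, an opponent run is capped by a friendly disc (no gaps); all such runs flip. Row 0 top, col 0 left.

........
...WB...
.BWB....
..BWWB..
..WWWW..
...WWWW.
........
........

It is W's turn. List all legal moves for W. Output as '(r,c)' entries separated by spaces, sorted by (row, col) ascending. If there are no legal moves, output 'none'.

(0,3): no bracket -> illegal
(0,4): no bracket -> illegal
(0,5): no bracket -> illegal
(1,0): flips 2 -> legal
(1,1): no bracket -> illegal
(1,2): flips 1 -> legal
(1,5): flips 1 -> legal
(2,0): flips 1 -> legal
(2,4): flips 1 -> legal
(2,5): flips 1 -> legal
(2,6): flips 1 -> legal
(3,0): no bracket -> illegal
(3,1): flips 1 -> legal
(3,6): flips 1 -> legal
(4,1): no bracket -> illegal
(4,6): no bracket -> illegal

Answer: (1,0) (1,2) (1,5) (2,0) (2,4) (2,5) (2,6) (3,1) (3,6)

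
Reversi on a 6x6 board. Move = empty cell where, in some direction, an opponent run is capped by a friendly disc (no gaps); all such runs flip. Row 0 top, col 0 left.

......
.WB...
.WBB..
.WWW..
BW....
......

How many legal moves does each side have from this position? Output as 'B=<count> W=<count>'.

Answer: B=8 W=5

Derivation:
-- B to move --
(0,0): flips 1 -> legal
(0,1): no bracket -> illegal
(0,2): no bracket -> illegal
(1,0): flips 1 -> legal
(2,0): flips 1 -> legal
(2,4): no bracket -> illegal
(3,0): flips 1 -> legal
(3,4): no bracket -> illegal
(4,2): flips 2 -> legal
(4,3): flips 1 -> legal
(4,4): flips 1 -> legal
(5,0): flips 2 -> legal
(5,1): no bracket -> illegal
(5,2): no bracket -> illegal
B mobility = 8
-- W to move --
(0,1): no bracket -> illegal
(0,2): flips 2 -> legal
(0,3): flips 1 -> legal
(1,3): flips 3 -> legal
(1,4): flips 1 -> legal
(2,4): flips 2 -> legal
(3,0): no bracket -> illegal
(3,4): no bracket -> illegal
(5,0): no bracket -> illegal
(5,1): no bracket -> illegal
W mobility = 5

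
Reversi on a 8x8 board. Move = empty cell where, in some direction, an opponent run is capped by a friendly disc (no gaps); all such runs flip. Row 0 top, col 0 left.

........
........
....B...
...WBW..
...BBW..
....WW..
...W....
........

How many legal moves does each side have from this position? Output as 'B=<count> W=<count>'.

Answer: B=11 W=7

Derivation:
-- B to move --
(2,2): flips 1 -> legal
(2,3): flips 1 -> legal
(2,5): no bracket -> illegal
(2,6): flips 1 -> legal
(3,2): flips 1 -> legal
(3,6): flips 1 -> legal
(4,2): flips 1 -> legal
(4,6): flips 2 -> legal
(5,2): no bracket -> illegal
(5,3): no bracket -> illegal
(5,6): flips 1 -> legal
(6,2): no bracket -> illegal
(6,4): flips 1 -> legal
(6,5): flips 1 -> legal
(6,6): flips 1 -> legal
(7,2): no bracket -> illegal
(7,3): no bracket -> illegal
(7,4): no bracket -> illegal
B mobility = 11
-- W to move --
(1,3): flips 1 -> legal
(1,4): flips 3 -> legal
(1,5): flips 1 -> legal
(2,3): flips 1 -> legal
(2,5): no bracket -> illegal
(3,2): flips 1 -> legal
(4,2): flips 2 -> legal
(5,2): no bracket -> illegal
(5,3): flips 2 -> legal
W mobility = 7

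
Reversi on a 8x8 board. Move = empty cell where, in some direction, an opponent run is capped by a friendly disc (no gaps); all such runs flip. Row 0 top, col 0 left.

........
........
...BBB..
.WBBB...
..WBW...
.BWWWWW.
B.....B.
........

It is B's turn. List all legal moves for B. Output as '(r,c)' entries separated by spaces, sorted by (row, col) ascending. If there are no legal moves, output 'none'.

(2,0): no bracket -> illegal
(2,1): no bracket -> illegal
(2,2): no bracket -> illegal
(3,0): flips 1 -> legal
(3,5): no bracket -> illegal
(4,0): no bracket -> illegal
(4,1): flips 1 -> legal
(4,5): flips 1 -> legal
(4,6): flips 1 -> legal
(4,7): no bracket -> illegal
(5,7): flips 5 -> legal
(6,1): flips 1 -> legal
(6,2): flips 2 -> legal
(6,3): flips 1 -> legal
(6,4): flips 2 -> legal
(6,5): flips 1 -> legal
(6,7): no bracket -> illegal

Answer: (3,0) (4,1) (4,5) (4,6) (5,7) (6,1) (6,2) (6,3) (6,4) (6,5)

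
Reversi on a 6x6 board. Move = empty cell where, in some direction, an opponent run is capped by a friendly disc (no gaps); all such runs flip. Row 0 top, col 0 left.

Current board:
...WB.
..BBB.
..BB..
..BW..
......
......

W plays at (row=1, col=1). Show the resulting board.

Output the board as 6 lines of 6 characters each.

Place W at (1,1); scan 8 dirs for brackets.
Dir NW: first cell '.' (not opp) -> no flip
Dir N: first cell '.' (not opp) -> no flip
Dir NE: first cell '.' (not opp) -> no flip
Dir W: first cell '.' (not opp) -> no flip
Dir E: opp run (1,2) (1,3) (1,4), next='.' -> no flip
Dir SW: first cell '.' (not opp) -> no flip
Dir S: first cell '.' (not opp) -> no flip
Dir SE: opp run (2,2) capped by W -> flip
All flips: (2,2)

Answer: ...WB.
.WBBB.
..WB..
..BW..
......
......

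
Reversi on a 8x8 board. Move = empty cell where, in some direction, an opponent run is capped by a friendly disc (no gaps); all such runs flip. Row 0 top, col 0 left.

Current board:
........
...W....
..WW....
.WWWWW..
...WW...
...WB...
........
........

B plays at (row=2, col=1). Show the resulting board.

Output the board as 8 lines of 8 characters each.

Answer: ........
...W....
.BWW....
.WBWWW..
...BW...
...WB...
........
........

Derivation:
Place B at (2,1); scan 8 dirs for brackets.
Dir NW: first cell '.' (not opp) -> no flip
Dir N: first cell '.' (not opp) -> no flip
Dir NE: first cell '.' (not opp) -> no flip
Dir W: first cell '.' (not opp) -> no flip
Dir E: opp run (2,2) (2,3), next='.' -> no flip
Dir SW: first cell '.' (not opp) -> no flip
Dir S: opp run (3,1), next='.' -> no flip
Dir SE: opp run (3,2) (4,3) capped by B -> flip
All flips: (3,2) (4,3)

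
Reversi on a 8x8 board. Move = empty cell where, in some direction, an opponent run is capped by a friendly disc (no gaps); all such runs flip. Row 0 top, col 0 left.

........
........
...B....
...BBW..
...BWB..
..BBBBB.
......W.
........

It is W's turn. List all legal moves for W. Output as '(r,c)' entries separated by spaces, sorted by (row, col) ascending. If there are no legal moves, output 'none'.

Answer: (2,2) (2,4) (3,2) (4,2) (4,6) (6,2) (6,4) (6,5)

Derivation:
(1,2): no bracket -> illegal
(1,3): no bracket -> illegal
(1,4): no bracket -> illegal
(2,2): flips 1 -> legal
(2,4): flips 1 -> legal
(2,5): no bracket -> illegal
(3,2): flips 2 -> legal
(3,6): no bracket -> illegal
(4,1): no bracket -> illegal
(4,2): flips 1 -> legal
(4,6): flips 2 -> legal
(4,7): no bracket -> illegal
(5,1): no bracket -> illegal
(5,7): no bracket -> illegal
(6,1): no bracket -> illegal
(6,2): flips 1 -> legal
(6,3): no bracket -> illegal
(6,4): flips 1 -> legal
(6,5): flips 2 -> legal
(6,7): no bracket -> illegal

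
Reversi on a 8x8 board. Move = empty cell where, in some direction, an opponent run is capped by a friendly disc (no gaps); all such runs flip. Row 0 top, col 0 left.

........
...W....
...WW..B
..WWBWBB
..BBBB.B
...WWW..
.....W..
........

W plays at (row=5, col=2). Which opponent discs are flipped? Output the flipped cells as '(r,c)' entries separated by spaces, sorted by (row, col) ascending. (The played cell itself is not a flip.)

Dir NW: first cell '.' (not opp) -> no flip
Dir N: opp run (4,2) capped by W -> flip
Dir NE: opp run (4,3) (3,4), next='.' -> no flip
Dir W: first cell '.' (not opp) -> no flip
Dir E: first cell 'W' (not opp) -> no flip
Dir SW: first cell '.' (not opp) -> no flip
Dir S: first cell '.' (not opp) -> no flip
Dir SE: first cell '.' (not opp) -> no flip

Answer: (4,2)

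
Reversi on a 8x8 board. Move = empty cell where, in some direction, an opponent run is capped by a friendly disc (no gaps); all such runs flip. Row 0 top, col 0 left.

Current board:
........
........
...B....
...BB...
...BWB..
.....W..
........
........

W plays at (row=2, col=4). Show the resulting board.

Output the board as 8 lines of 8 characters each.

Place W at (2,4); scan 8 dirs for brackets.
Dir NW: first cell '.' (not opp) -> no flip
Dir N: first cell '.' (not opp) -> no flip
Dir NE: first cell '.' (not opp) -> no flip
Dir W: opp run (2,3), next='.' -> no flip
Dir E: first cell '.' (not opp) -> no flip
Dir SW: opp run (3,3), next='.' -> no flip
Dir S: opp run (3,4) capped by W -> flip
Dir SE: first cell '.' (not opp) -> no flip
All flips: (3,4)

Answer: ........
........
...BW...
...BW...
...BWB..
.....W..
........
........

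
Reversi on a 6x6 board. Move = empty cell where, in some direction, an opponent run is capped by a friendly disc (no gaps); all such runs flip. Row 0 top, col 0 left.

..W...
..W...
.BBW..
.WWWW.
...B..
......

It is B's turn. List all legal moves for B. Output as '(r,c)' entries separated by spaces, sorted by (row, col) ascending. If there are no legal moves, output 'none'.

(0,1): no bracket -> illegal
(0,3): flips 1 -> legal
(1,1): no bracket -> illegal
(1,3): flips 2 -> legal
(1,4): no bracket -> illegal
(2,0): no bracket -> illegal
(2,4): flips 1 -> legal
(2,5): flips 1 -> legal
(3,0): no bracket -> illegal
(3,5): no bracket -> illegal
(4,0): flips 1 -> legal
(4,1): flips 1 -> legal
(4,2): flips 1 -> legal
(4,4): flips 1 -> legal
(4,5): no bracket -> illegal

Answer: (0,3) (1,3) (2,4) (2,5) (4,0) (4,1) (4,2) (4,4)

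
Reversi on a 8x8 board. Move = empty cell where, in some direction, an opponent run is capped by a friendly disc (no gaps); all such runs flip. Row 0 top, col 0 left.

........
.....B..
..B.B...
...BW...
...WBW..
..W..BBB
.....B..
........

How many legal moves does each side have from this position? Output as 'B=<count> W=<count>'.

-- B to move --
(2,3): flips 2 -> legal
(2,5): no bracket -> illegal
(3,2): no bracket -> illegal
(3,5): flips 2 -> legal
(3,6): no bracket -> illegal
(4,1): no bracket -> illegal
(4,2): flips 1 -> legal
(4,6): flips 1 -> legal
(5,1): no bracket -> illegal
(5,3): flips 1 -> legal
(5,4): no bracket -> illegal
(6,1): no bracket -> illegal
(6,2): no bracket -> illegal
(6,3): no bracket -> illegal
B mobility = 5
-- W to move --
(0,4): no bracket -> illegal
(0,5): no bracket -> illegal
(0,6): no bracket -> illegal
(1,1): no bracket -> illegal
(1,2): no bracket -> illegal
(1,3): no bracket -> illegal
(1,4): flips 1 -> legal
(1,6): no bracket -> illegal
(2,1): no bracket -> illegal
(2,3): flips 1 -> legal
(2,5): no bracket -> illegal
(2,6): no bracket -> illegal
(3,1): no bracket -> illegal
(3,2): flips 1 -> legal
(3,5): no bracket -> illegal
(4,2): no bracket -> illegal
(4,6): no bracket -> illegal
(4,7): no bracket -> illegal
(5,3): no bracket -> illegal
(5,4): flips 1 -> legal
(6,4): no bracket -> illegal
(6,6): no bracket -> illegal
(6,7): flips 1 -> legal
(7,4): no bracket -> illegal
(7,5): flips 2 -> legal
(7,6): no bracket -> illegal
W mobility = 6

Answer: B=5 W=6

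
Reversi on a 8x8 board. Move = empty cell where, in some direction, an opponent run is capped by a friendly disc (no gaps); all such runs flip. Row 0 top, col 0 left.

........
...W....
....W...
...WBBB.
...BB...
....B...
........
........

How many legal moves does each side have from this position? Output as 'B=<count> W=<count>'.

-- B to move --
(0,2): flips 2 -> legal
(0,3): no bracket -> illegal
(0,4): no bracket -> illegal
(1,2): no bracket -> illegal
(1,4): flips 1 -> legal
(1,5): no bracket -> illegal
(2,2): flips 1 -> legal
(2,3): flips 1 -> legal
(2,5): no bracket -> illegal
(3,2): flips 1 -> legal
(4,2): no bracket -> illegal
B mobility = 5
-- W to move --
(2,3): no bracket -> illegal
(2,5): no bracket -> illegal
(2,6): no bracket -> illegal
(2,7): no bracket -> illegal
(3,2): no bracket -> illegal
(3,7): flips 3 -> legal
(4,2): no bracket -> illegal
(4,5): no bracket -> illegal
(4,6): flips 1 -> legal
(4,7): no bracket -> illegal
(5,2): no bracket -> illegal
(5,3): flips 1 -> legal
(5,5): flips 1 -> legal
(6,3): no bracket -> illegal
(6,4): flips 3 -> legal
(6,5): no bracket -> illegal
W mobility = 5

Answer: B=5 W=5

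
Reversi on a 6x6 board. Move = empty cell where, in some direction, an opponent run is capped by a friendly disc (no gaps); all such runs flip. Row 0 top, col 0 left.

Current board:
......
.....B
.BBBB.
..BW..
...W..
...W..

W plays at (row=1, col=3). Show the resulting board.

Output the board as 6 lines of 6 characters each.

Answer: ......
...W.B
.BBWB.
..BW..
...W..
...W..

Derivation:
Place W at (1,3); scan 8 dirs for brackets.
Dir NW: first cell '.' (not opp) -> no flip
Dir N: first cell '.' (not opp) -> no flip
Dir NE: first cell '.' (not opp) -> no flip
Dir W: first cell '.' (not opp) -> no flip
Dir E: first cell '.' (not opp) -> no flip
Dir SW: opp run (2,2), next='.' -> no flip
Dir S: opp run (2,3) capped by W -> flip
Dir SE: opp run (2,4), next='.' -> no flip
All flips: (2,3)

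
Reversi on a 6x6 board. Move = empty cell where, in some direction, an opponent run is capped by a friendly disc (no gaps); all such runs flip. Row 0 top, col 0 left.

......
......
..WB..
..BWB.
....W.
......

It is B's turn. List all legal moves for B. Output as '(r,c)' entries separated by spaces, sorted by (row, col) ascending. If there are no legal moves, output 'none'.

Answer: (1,2) (2,1) (4,3) (5,4)

Derivation:
(1,1): no bracket -> illegal
(1,2): flips 1 -> legal
(1,3): no bracket -> illegal
(2,1): flips 1 -> legal
(2,4): no bracket -> illegal
(3,1): no bracket -> illegal
(3,5): no bracket -> illegal
(4,2): no bracket -> illegal
(4,3): flips 1 -> legal
(4,5): no bracket -> illegal
(5,3): no bracket -> illegal
(5,4): flips 1 -> legal
(5,5): no bracket -> illegal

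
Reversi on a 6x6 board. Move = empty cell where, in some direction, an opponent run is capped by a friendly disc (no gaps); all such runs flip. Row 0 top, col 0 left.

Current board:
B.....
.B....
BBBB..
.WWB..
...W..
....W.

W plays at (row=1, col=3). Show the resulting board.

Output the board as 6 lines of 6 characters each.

Answer: B.....
.B.W..
BBWW..
.WWW..
...W..
....W.

Derivation:
Place W at (1,3); scan 8 dirs for brackets.
Dir NW: first cell '.' (not opp) -> no flip
Dir N: first cell '.' (not opp) -> no flip
Dir NE: first cell '.' (not opp) -> no flip
Dir W: first cell '.' (not opp) -> no flip
Dir E: first cell '.' (not opp) -> no flip
Dir SW: opp run (2,2) capped by W -> flip
Dir S: opp run (2,3) (3,3) capped by W -> flip
Dir SE: first cell '.' (not opp) -> no flip
All flips: (2,2) (2,3) (3,3)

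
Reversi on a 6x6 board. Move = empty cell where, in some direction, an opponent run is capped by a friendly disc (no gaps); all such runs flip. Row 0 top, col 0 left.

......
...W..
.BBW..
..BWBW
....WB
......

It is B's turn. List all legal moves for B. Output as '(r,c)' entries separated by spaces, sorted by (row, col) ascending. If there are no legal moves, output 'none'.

Answer: (0,4) (1,2) (1,4) (2,4) (2,5) (4,3) (5,4) (5,5)

Derivation:
(0,2): no bracket -> illegal
(0,3): no bracket -> illegal
(0,4): flips 1 -> legal
(1,2): flips 1 -> legal
(1,4): flips 1 -> legal
(2,4): flips 1 -> legal
(2,5): flips 1 -> legal
(4,2): no bracket -> illegal
(4,3): flips 1 -> legal
(5,3): no bracket -> illegal
(5,4): flips 1 -> legal
(5,5): flips 2 -> legal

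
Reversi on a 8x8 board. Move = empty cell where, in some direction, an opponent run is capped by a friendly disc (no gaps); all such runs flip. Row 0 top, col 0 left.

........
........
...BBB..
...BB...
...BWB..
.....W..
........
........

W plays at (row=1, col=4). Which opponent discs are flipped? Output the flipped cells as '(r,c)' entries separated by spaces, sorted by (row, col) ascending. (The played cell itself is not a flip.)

Dir NW: first cell '.' (not opp) -> no flip
Dir N: first cell '.' (not opp) -> no flip
Dir NE: first cell '.' (not opp) -> no flip
Dir W: first cell '.' (not opp) -> no flip
Dir E: first cell '.' (not opp) -> no flip
Dir SW: opp run (2,3), next='.' -> no flip
Dir S: opp run (2,4) (3,4) capped by W -> flip
Dir SE: opp run (2,5), next='.' -> no flip

Answer: (2,4) (3,4)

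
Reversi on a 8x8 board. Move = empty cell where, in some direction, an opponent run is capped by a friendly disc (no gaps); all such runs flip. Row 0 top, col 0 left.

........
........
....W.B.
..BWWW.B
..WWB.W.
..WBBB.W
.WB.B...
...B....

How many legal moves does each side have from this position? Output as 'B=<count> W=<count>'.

Answer: B=8 W=13

Derivation:
-- B to move --
(1,3): no bracket -> illegal
(1,4): flips 2 -> legal
(1,5): no bracket -> illegal
(2,2): flips 1 -> legal
(2,3): flips 2 -> legal
(2,5): no bracket -> illegal
(3,1): flips 1 -> legal
(3,6): flips 3 -> legal
(4,1): flips 2 -> legal
(4,5): no bracket -> illegal
(4,7): no bracket -> illegal
(5,0): no bracket -> illegal
(5,1): flips 1 -> legal
(5,6): no bracket -> illegal
(6,0): flips 1 -> legal
(6,3): no bracket -> illegal
(6,6): no bracket -> illegal
(6,7): no bracket -> illegal
(7,0): no bracket -> illegal
(7,1): no bracket -> illegal
(7,2): no bracket -> illegal
B mobility = 8
-- W to move --
(1,5): no bracket -> illegal
(1,6): no bracket -> illegal
(1,7): flips 1 -> legal
(2,1): flips 1 -> legal
(2,2): flips 1 -> legal
(2,3): no bracket -> illegal
(2,5): no bracket -> illegal
(2,7): no bracket -> illegal
(3,1): flips 1 -> legal
(3,6): no bracket -> illegal
(4,1): no bracket -> illegal
(4,5): flips 1 -> legal
(4,7): no bracket -> illegal
(5,1): no bracket -> illegal
(5,6): flips 3 -> legal
(6,3): flips 2 -> legal
(6,5): flips 1 -> legal
(6,6): flips 2 -> legal
(7,1): flips 3 -> legal
(7,2): flips 1 -> legal
(7,4): flips 3 -> legal
(7,5): flips 2 -> legal
W mobility = 13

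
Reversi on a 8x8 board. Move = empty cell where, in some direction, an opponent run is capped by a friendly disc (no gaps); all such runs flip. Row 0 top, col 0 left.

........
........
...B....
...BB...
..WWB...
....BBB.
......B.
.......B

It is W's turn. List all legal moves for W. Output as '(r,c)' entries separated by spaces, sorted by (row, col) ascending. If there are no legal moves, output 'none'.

Answer: (1,3) (2,4) (2,5) (4,5) (6,5)

Derivation:
(1,2): no bracket -> illegal
(1,3): flips 2 -> legal
(1,4): no bracket -> illegal
(2,2): no bracket -> illegal
(2,4): flips 1 -> legal
(2,5): flips 1 -> legal
(3,2): no bracket -> illegal
(3,5): no bracket -> illegal
(4,5): flips 1 -> legal
(4,6): no bracket -> illegal
(4,7): no bracket -> illegal
(5,3): no bracket -> illegal
(5,7): no bracket -> illegal
(6,3): no bracket -> illegal
(6,4): no bracket -> illegal
(6,5): flips 1 -> legal
(6,7): no bracket -> illegal
(7,5): no bracket -> illegal
(7,6): no bracket -> illegal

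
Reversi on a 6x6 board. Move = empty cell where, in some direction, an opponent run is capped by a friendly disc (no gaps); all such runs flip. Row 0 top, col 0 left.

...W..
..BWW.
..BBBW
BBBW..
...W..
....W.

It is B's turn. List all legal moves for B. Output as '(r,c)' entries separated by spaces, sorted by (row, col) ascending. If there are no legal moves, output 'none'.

(0,2): flips 1 -> legal
(0,4): flips 2 -> legal
(0,5): flips 1 -> legal
(1,5): flips 2 -> legal
(3,4): flips 1 -> legal
(3,5): no bracket -> illegal
(4,2): flips 1 -> legal
(4,4): flips 1 -> legal
(4,5): no bracket -> illegal
(5,2): no bracket -> illegal
(5,3): flips 2 -> legal
(5,5): no bracket -> illegal

Answer: (0,2) (0,4) (0,5) (1,5) (3,4) (4,2) (4,4) (5,3)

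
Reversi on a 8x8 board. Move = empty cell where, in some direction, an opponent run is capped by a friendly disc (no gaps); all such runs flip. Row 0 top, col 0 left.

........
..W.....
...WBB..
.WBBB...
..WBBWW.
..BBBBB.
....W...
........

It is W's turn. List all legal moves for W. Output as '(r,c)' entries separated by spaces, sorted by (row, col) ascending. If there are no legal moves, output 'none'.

(1,3): no bracket -> illegal
(1,4): flips 4 -> legal
(1,5): flips 2 -> legal
(1,6): no bracket -> illegal
(2,1): no bracket -> illegal
(2,2): flips 1 -> legal
(2,6): flips 2 -> legal
(3,5): flips 3 -> legal
(3,6): no bracket -> illegal
(4,1): flips 1 -> legal
(4,7): no bracket -> illegal
(5,1): no bracket -> illegal
(5,7): no bracket -> illegal
(6,1): no bracket -> illegal
(6,2): flips 1 -> legal
(6,3): flips 4 -> legal
(6,5): flips 1 -> legal
(6,6): flips 1 -> legal
(6,7): flips 1 -> legal

Answer: (1,4) (1,5) (2,2) (2,6) (3,5) (4,1) (6,2) (6,3) (6,5) (6,6) (6,7)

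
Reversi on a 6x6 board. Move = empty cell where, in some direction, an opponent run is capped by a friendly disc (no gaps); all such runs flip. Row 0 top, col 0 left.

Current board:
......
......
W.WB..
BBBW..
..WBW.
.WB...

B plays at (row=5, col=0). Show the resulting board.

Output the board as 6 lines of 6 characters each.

Answer: ......
......
W.WB..
BBBW..
..WBW.
BBB...

Derivation:
Place B at (5,0); scan 8 dirs for brackets.
Dir NW: edge -> no flip
Dir N: first cell '.' (not opp) -> no flip
Dir NE: first cell '.' (not opp) -> no flip
Dir W: edge -> no flip
Dir E: opp run (5,1) capped by B -> flip
Dir SW: edge -> no flip
Dir S: edge -> no flip
Dir SE: edge -> no flip
All flips: (5,1)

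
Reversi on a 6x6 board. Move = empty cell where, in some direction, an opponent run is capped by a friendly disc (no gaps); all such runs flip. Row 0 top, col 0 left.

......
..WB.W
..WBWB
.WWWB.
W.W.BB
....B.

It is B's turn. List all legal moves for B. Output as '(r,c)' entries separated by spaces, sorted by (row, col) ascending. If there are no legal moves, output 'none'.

(0,1): flips 1 -> legal
(0,2): no bracket -> illegal
(0,3): no bracket -> illegal
(0,4): no bracket -> illegal
(0,5): flips 1 -> legal
(1,1): flips 3 -> legal
(1,4): flips 1 -> legal
(2,0): no bracket -> illegal
(2,1): flips 1 -> legal
(3,0): flips 3 -> legal
(3,5): flips 1 -> legal
(4,1): flips 1 -> legal
(4,3): flips 1 -> legal
(5,0): no bracket -> illegal
(5,1): no bracket -> illegal
(5,2): no bracket -> illegal
(5,3): no bracket -> illegal

Answer: (0,1) (0,5) (1,1) (1,4) (2,1) (3,0) (3,5) (4,1) (4,3)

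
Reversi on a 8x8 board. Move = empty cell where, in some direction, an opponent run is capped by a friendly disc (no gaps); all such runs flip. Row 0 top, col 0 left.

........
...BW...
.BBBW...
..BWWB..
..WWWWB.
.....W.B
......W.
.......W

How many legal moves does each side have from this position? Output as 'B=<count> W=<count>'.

Answer: B=11 W=13

Derivation:
-- B to move --
(0,3): no bracket -> illegal
(0,4): no bracket -> illegal
(0,5): flips 1 -> legal
(1,5): flips 1 -> legal
(2,5): flips 1 -> legal
(3,1): no bracket -> illegal
(3,6): no bracket -> illegal
(4,1): flips 4 -> legal
(5,1): no bracket -> illegal
(5,2): flips 1 -> legal
(5,3): flips 3 -> legal
(5,4): flips 1 -> legal
(5,6): flips 2 -> legal
(6,4): flips 1 -> legal
(6,5): flips 2 -> legal
(6,7): no bracket -> illegal
(7,5): flips 1 -> legal
(7,6): no bracket -> illegal
B mobility = 11
-- W to move --
(0,2): flips 1 -> legal
(0,3): flips 2 -> legal
(0,4): no bracket -> illegal
(1,0): flips 2 -> legal
(1,1): flips 1 -> legal
(1,2): flips 4 -> legal
(2,0): flips 3 -> legal
(2,5): flips 1 -> legal
(2,6): flips 1 -> legal
(3,0): no bracket -> illegal
(3,1): flips 1 -> legal
(3,6): flips 1 -> legal
(3,7): flips 1 -> legal
(4,1): flips 2 -> legal
(4,7): flips 1 -> legal
(5,6): no bracket -> illegal
(6,7): no bracket -> illegal
W mobility = 13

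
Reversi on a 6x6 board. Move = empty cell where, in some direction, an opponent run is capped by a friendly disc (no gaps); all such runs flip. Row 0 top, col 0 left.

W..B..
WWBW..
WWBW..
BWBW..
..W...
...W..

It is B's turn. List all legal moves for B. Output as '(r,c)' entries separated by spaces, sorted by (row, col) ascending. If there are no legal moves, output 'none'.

(0,1): no bracket -> illegal
(0,2): no bracket -> illegal
(0,4): flips 1 -> legal
(1,4): flips 2 -> legal
(2,4): flips 1 -> legal
(3,4): flips 2 -> legal
(4,0): flips 1 -> legal
(4,1): no bracket -> illegal
(4,3): flips 3 -> legal
(4,4): flips 1 -> legal
(5,1): no bracket -> illegal
(5,2): flips 1 -> legal
(5,4): no bracket -> illegal

Answer: (0,4) (1,4) (2,4) (3,4) (4,0) (4,3) (4,4) (5,2)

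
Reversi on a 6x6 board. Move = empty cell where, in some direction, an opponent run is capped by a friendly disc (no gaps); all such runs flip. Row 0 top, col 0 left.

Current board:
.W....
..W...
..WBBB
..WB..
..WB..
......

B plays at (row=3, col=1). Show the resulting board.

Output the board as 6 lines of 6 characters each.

Place B at (3,1); scan 8 dirs for brackets.
Dir NW: first cell '.' (not opp) -> no flip
Dir N: first cell '.' (not opp) -> no flip
Dir NE: opp run (2,2), next='.' -> no flip
Dir W: first cell '.' (not opp) -> no flip
Dir E: opp run (3,2) capped by B -> flip
Dir SW: first cell '.' (not opp) -> no flip
Dir S: first cell '.' (not opp) -> no flip
Dir SE: opp run (4,2), next='.' -> no flip
All flips: (3,2)

Answer: .W....
..W...
..WBBB
.BBB..
..WB..
......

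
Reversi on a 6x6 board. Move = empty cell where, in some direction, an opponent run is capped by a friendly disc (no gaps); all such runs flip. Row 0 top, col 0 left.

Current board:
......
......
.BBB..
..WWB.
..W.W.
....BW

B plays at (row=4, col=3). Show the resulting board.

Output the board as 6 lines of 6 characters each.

Place B at (4,3); scan 8 dirs for brackets.
Dir NW: opp run (3,2) capped by B -> flip
Dir N: opp run (3,3) capped by B -> flip
Dir NE: first cell 'B' (not opp) -> no flip
Dir W: opp run (4,2), next='.' -> no flip
Dir E: opp run (4,4), next='.' -> no flip
Dir SW: first cell '.' (not opp) -> no flip
Dir S: first cell '.' (not opp) -> no flip
Dir SE: first cell 'B' (not opp) -> no flip
All flips: (3,2) (3,3)

Answer: ......
......
.BBB..
..BBB.
..WBW.
....BW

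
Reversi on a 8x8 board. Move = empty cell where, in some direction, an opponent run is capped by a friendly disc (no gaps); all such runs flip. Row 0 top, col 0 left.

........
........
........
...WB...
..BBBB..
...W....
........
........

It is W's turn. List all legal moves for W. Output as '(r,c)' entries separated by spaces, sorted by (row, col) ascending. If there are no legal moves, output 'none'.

Answer: (3,1) (3,5) (5,1) (5,5)

Derivation:
(2,3): no bracket -> illegal
(2,4): no bracket -> illegal
(2,5): no bracket -> illegal
(3,1): flips 1 -> legal
(3,2): no bracket -> illegal
(3,5): flips 2 -> legal
(3,6): no bracket -> illegal
(4,1): no bracket -> illegal
(4,6): no bracket -> illegal
(5,1): flips 1 -> legal
(5,2): no bracket -> illegal
(5,4): no bracket -> illegal
(5,5): flips 1 -> legal
(5,6): no bracket -> illegal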